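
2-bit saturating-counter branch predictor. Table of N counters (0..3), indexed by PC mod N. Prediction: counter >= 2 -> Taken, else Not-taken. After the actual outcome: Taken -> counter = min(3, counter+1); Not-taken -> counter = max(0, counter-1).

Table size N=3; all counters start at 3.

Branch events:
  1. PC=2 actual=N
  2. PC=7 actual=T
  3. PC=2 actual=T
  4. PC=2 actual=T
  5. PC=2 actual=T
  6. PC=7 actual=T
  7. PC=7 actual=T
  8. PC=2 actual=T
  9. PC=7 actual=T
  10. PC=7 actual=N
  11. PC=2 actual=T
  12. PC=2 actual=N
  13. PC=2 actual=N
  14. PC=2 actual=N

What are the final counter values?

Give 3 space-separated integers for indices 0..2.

Ev 1: PC=2 idx=2 pred=T actual=N -> ctr[2]=2
Ev 2: PC=7 idx=1 pred=T actual=T -> ctr[1]=3
Ev 3: PC=2 idx=2 pred=T actual=T -> ctr[2]=3
Ev 4: PC=2 idx=2 pred=T actual=T -> ctr[2]=3
Ev 5: PC=2 idx=2 pred=T actual=T -> ctr[2]=3
Ev 6: PC=7 idx=1 pred=T actual=T -> ctr[1]=3
Ev 7: PC=7 idx=1 pred=T actual=T -> ctr[1]=3
Ev 8: PC=2 idx=2 pred=T actual=T -> ctr[2]=3
Ev 9: PC=7 idx=1 pred=T actual=T -> ctr[1]=3
Ev 10: PC=7 idx=1 pred=T actual=N -> ctr[1]=2
Ev 11: PC=2 idx=2 pred=T actual=T -> ctr[2]=3
Ev 12: PC=2 idx=2 pred=T actual=N -> ctr[2]=2
Ev 13: PC=2 idx=2 pred=T actual=N -> ctr[2]=1
Ev 14: PC=2 idx=2 pred=N actual=N -> ctr[2]=0

Answer: 3 2 0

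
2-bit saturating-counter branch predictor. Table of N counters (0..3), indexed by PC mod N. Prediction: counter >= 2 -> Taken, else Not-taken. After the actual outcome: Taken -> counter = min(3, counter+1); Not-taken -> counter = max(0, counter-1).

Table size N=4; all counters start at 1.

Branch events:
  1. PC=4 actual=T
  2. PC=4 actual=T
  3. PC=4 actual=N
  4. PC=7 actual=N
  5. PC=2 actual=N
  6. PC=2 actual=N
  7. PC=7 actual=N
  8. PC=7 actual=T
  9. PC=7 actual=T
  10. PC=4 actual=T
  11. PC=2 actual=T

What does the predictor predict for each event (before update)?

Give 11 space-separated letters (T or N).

Ev 1: PC=4 idx=0 pred=N actual=T -> ctr[0]=2
Ev 2: PC=4 idx=0 pred=T actual=T -> ctr[0]=3
Ev 3: PC=4 idx=0 pred=T actual=N -> ctr[0]=2
Ev 4: PC=7 idx=3 pred=N actual=N -> ctr[3]=0
Ev 5: PC=2 idx=2 pred=N actual=N -> ctr[2]=0
Ev 6: PC=2 idx=2 pred=N actual=N -> ctr[2]=0
Ev 7: PC=7 idx=3 pred=N actual=N -> ctr[3]=0
Ev 8: PC=7 idx=3 pred=N actual=T -> ctr[3]=1
Ev 9: PC=7 idx=3 pred=N actual=T -> ctr[3]=2
Ev 10: PC=4 idx=0 pred=T actual=T -> ctr[0]=3
Ev 11: PC=2 idx=2 pred=N actual=T -> ctr[2]=1

Answer: N T T N N N N N N T N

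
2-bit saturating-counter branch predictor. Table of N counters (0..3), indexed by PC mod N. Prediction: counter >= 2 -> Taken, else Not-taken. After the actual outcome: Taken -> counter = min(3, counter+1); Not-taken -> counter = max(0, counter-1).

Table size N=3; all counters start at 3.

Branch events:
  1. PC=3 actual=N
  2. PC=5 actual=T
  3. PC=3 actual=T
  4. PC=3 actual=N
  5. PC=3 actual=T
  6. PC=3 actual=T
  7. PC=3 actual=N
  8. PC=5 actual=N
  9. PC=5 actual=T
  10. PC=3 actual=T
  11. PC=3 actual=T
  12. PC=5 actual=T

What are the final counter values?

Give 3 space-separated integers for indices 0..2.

Answer: 3 3 3

Derivation:
Ev 1: PC=3 idx=0 pred=T actual=N -> ctr[0]=2
Ev 2: PC=5 idx=2 pred=T actual=T -> ctr[2]=3
Ev 3: PC=3 idx=0 pred=T actual=T -> ctr[0]=3
Ev 4: PC=3 idx=0 pred=T actual=N -> ctr[0]=2
Ev 5: PC=3 idx=0 pred=T actual=T -> ctr[0]=3
Ev 6: PC=3 idx=0 pred=T actual=T -> ctr[0]=3
Ev 7: PC=3 idx=0 pred=T actual=N -> ctr[0]=2
Ev 8: PC=5 idx=2 pred=T actual=N -> ctr[2]=2
Ev 9: PC=5 idx=2 pred=T actual=T -> ctr[2]=3
Ev 10: PC=3 idx=0 pred=T actual=T -> ctr[0]=3
Ev 11: PC=3 idx=0 pred=T actual=T -> ctr[0]=3
Ev 12: PC=5 idx=2 pred=T actual=T -> ctr[2]=3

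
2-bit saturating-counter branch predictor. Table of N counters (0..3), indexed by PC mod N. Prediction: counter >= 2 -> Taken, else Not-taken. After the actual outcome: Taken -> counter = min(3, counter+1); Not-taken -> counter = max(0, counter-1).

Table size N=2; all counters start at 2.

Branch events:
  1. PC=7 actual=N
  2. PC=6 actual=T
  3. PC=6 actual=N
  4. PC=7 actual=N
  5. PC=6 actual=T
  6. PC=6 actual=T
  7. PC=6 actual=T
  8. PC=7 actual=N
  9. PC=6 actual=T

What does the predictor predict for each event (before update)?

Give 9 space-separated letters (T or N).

Answer: T T T N T T T N T

Derivation:
Ev 1: PC=7 idx=1 pred=T actual=N -> ctr[1]=1
Ev 2: PC=6 idx=0 pred=T actual=T -> ctr[0]=3
Ev 3: PC=6 idx=0 pred=T actual=N -> ctr[0]=2
Ev 4: PC=7 idx=1 pred=N actual=N -> ctr[1]=0
Ev 5: PC=6 idx=0 pred=T actual=T -> ctr[0]=3
Ev 6: PC=6 idx=0 pred=T actual=T -> ctr[0]=3
Ev 7: PC=6 idx=0 pred=T actual=T -> ctr[0]=3
Ev 8: PC=7 idx=1 pred=N actual=N -> ctr[1]=0
Ev 9: PC=6 idx=0 pred=T actual=T -> ctr[0]=3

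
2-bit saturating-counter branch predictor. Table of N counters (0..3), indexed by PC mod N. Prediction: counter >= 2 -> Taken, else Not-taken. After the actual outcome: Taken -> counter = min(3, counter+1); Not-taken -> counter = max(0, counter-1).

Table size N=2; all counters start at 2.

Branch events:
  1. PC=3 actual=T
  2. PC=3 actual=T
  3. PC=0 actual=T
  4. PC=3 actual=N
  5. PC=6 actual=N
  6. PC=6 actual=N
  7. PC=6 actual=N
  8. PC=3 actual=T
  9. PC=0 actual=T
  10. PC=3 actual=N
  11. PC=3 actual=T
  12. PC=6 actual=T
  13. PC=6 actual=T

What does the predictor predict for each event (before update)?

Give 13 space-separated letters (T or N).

Ev 1: PC=3 idx=1 pred=T actual=T -> ctr[1]=3
Ev 2: PC=3 idx=1 pred=T actual=T -> ctr[1]=3
Ev 3: PC=0 idx=0 pred=T actual=T -> ctr[0]=3
Ev 4: PC=3 idx=1 pred=T actual=N -> ctr[1]=2
Ev 5: PC=6 idx=0 pred=T actual=N -> ctr[0]=2
Ev 6: PC=6 idx=0 pred=T actual=N -> ctr[0]=1
Ev 7: PC=6 idx=0 pred=N actual=N -> ctr[0]=0
Ev 8: PC=3 idx=1 pred=T actual=T -> ctr[1]=3
Ev 9: PC=0 idx=0 pred=N actual=T -> ctr[0]=1
Ev 10: PC=3 idx=1 pred=T actual=N -> ctr[1]=2
Ev 11: PC=3 idx=1 pred=T actual=T -> ctr[1]=3
Ev 12: PC=6 idx=0 pred=N actual=T -> ctr[0]=2
Ev 13: PC=6 idx=0 pred=T actual=T -> ctr[0]=3

Answer: T T T T T T N T N T T N T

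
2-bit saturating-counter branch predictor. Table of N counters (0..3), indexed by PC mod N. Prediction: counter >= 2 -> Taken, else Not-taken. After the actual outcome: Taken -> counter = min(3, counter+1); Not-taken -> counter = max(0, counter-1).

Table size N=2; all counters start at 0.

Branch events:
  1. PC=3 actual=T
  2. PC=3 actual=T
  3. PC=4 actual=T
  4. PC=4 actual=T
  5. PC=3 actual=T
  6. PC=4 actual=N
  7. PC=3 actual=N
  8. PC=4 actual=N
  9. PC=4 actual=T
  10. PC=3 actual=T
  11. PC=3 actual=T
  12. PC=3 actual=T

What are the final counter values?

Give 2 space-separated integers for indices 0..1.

Ev 1: PC=3 idx=1 pred=N actual=T -> ctr[1]=1
Ev 2: PC=3 idx=1 pred=N actual=T -> ctr[1]=2
Ev 3: PC=4 idx=0 pred=N actual=T -> ctr[0]=1
Ev 4: PC=4 idx=0 pred=N actual=T -> ctr[0]=2
Ev 5: PC=3 idx=1 pred=T actual=T -> ctr[1]=3
Ev 6: PC=4 idx=0 pred=T actual=N -> ctr[0]=1
Ev 7: PC=3 idx=1 pred=T actual=N -> ctr[1]=2
Ev 8: PC=4 idx=0 pred=N actual=N -> ctr[0]=0
Ev 9: PC=4 idx=0 pred=N actual=T -> ctr[0]=1
Ev 10: PC=3 idx=1 pred=T actual=T -> ctr[1]=3
Ev 11: PC=3 idx=1 pred=T actual=T -> ctr[1]=3
Ev 12: PC=3 idx=1 pred=T actual=T -> ctr[1]=3

Answer: 1 3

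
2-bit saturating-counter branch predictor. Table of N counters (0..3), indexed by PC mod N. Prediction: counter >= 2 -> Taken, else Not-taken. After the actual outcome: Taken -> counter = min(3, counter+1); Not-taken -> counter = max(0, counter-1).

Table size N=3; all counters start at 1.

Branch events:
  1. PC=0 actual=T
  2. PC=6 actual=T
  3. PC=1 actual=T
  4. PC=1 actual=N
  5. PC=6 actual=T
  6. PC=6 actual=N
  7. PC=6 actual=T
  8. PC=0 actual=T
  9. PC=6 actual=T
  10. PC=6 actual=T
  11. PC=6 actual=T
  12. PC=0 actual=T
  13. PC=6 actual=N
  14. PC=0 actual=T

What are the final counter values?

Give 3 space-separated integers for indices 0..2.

Answer: 3 1 1

Derivation:
Ev 1: PC=0 idx=0 pred=N actual=T -> ctr[0]=2
Ev 2: PC=6 idx=0 pred=T actual=T -> ctr[0]=3
Ev 3: PC=1 idx=1 pred=N actual=T -> ctr[1]=2
Ev 4: PC=1 idx=1 pred=T actual=N -> ctr[1]=1
Ev 5: PC=6 idx=0 pred=T actual=T -> ctr[0]=3
Ev 6: PC=6 idx=0 pred=T actual=N -> ctr[0]=2
Ev 7: PC=6 idx=0 pred=T actual=T -> ctr[0]=3
Ev 8: PC=0 idx=0 pred=T actual=T -> ctr[0]=3
Ev 9: PC=6 idx=0 pred=T actual=T -> ctr[0]=3
Ev 10: PC=6 idx=0 pred=T actual=T -> ctr[0]=3
Ev 11: PC=6 idx=0 pred=T actual=T -> ctr[0]=3
Ev 12: PC=0 idx=0 pred=T actual=T -> ctr[0]=3
Ev 13: PC=6 idx=0 pred=T actual=N -> ctr[0]=2
Ev 14: PC=0 idx=0 pred=T actual=T -> ctr[0]=3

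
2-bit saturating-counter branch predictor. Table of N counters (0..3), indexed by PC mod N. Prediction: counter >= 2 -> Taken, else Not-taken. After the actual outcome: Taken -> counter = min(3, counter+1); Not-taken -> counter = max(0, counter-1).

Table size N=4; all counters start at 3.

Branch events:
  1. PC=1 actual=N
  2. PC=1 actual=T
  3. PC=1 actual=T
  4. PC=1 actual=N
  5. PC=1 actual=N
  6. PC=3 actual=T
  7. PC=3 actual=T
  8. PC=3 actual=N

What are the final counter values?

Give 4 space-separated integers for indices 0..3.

Ev 1: PC=1 idx=1 pred=T actual=N -> ctr[1]=2
Ev 2: PC=1 idx=1 pred=T actual=T -> ctr[1]=3
Ev 3: PC=1 idx=1 pred=T actual=T -> ctr[1]=3
Ev 4: PC=1 idx=1 pred=T actual=N -> ctr[1]=2
Ev 5: PC=1 idx=1 pred=T actual=N -> ctr[1]=1
Ev 6: PC=3 idx=3 pred=T actual=T -> ctr[3]=3
Ev 7: PC=3 idx=3 pred=T actual=T -> ctr[3]=3
Ev 8: PC=3 idx=3 pred=T actual=N -> ctr[3]=2

Answer: 3 1 3 2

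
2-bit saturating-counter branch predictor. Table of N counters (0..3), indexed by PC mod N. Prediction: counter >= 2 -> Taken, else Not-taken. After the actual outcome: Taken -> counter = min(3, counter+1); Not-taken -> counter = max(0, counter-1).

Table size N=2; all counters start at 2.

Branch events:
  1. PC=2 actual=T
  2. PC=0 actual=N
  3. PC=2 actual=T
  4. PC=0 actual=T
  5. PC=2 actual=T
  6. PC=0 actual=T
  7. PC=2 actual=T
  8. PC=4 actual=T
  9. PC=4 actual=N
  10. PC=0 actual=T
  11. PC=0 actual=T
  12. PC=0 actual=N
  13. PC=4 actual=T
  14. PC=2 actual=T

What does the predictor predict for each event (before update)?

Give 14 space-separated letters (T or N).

Ev 1: PC=2 idx=0 pred=T actual=T -> ctr[0]=3
Ev 2: PC=0 idx=0 pred=T actual=N -> ctr[0]=2
Ev 3: PC=2 idx=0 pred=T actual=T -> ctr[0]=3
Ev 4: PC=0 idx=0 pred=T actual=T -> ctr[0]=3
Ev 5: PC=2 idx=0 pred=T actual=T -> ctr[0]=3
Ev 6: PC=0 idx=0 pred=T actual=T -> ctr[0]=3
Ev 7: PC=2 idx=0 pred=T actual=T -> ctr[0]=3
Ev 8: PC=4 idx=0 pred=T actual=T -> ctr[0]=3
Ev 9: PC=4 idx=0 pred=T actual=N -> ctr[0]=2
Ev 10: PC=0 idx=0 pred=T actual=T -> ctr[0]=3
Ev 11: PC=0 idx=0 pred=T actual=T -> ctr[0]=3
Ev 12: PC=0 idx=0 pred=T actual=N -> ctr[0]=2
Ev 13: PC=4 idx=0 pred=T actual=T -> ctr[0]=3
Ev 14: PC=2 idx=0 pred=T actual=T -> ctr[0]=3

Answer: T T T T T T T T T T T T T T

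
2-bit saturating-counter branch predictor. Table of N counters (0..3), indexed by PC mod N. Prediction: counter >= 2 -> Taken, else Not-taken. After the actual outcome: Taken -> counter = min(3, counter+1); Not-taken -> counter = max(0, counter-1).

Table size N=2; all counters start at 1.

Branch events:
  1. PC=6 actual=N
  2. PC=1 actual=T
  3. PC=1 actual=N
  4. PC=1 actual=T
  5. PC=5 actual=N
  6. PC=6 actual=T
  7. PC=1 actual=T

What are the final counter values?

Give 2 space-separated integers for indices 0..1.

Answer: 1 2

Derivation:
Ev 1: PC=6 idx=0 pred=N actual=N -> ctr[0]=0
Ev 2: PC=1 idx=1 pred=N actual=T -> ctr[1]=2
Ev 3: PC=1 idx=1 pred=T actual=N -> ctr[1]=1
Ev 4: PC=1 idx=1 pred=N actual=T -> ctr[1]=2
Ev 5: PC=5 idx=1 pred=T actual=N -> ctr[1]=1
Ev 6: PC=6 idx=0 pred=N actual=T -> ctr[0]=1
Ev 7: PC=1 idx=1 pred=N actual=T -> ctr[1]=2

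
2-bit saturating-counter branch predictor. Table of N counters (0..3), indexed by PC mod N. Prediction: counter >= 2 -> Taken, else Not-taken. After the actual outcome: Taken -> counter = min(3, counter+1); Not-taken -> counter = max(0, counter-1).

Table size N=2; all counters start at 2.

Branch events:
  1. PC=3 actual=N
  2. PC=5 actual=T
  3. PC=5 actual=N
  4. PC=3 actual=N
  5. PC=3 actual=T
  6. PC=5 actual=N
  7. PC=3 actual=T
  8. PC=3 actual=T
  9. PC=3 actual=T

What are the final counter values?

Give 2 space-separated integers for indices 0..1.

Ev 1: PC=3 idx=1 pred=T actual=N -> ctr[1]=1
Ev 2: PC=5 idx=1 pred=N actual=T -> ctr[1]=2
Ev 3: PC=5 idx=1 pred=T actual=N -> ctr[1]=1
Ev 4: PC=3 idx=1 pred=N actual=N -> ctr[1]=0
Ev 5: PC=3 idx=1 pred=N actual=T -> ctr[1]=1
Ev 6: PC=5 idx=1 pred=N actual=N -> ctr[1]=0
Ev 7: PC=3 idx=1 pred=N actual=T -> ctr[1]=1
Ev 8: PC=3 idx=1 pred=N actual=T -> ctr[1]=2
Ev 9: PC=3 idx=1 pred=T actual=T -> ctr[1]=3

Answer: 2 3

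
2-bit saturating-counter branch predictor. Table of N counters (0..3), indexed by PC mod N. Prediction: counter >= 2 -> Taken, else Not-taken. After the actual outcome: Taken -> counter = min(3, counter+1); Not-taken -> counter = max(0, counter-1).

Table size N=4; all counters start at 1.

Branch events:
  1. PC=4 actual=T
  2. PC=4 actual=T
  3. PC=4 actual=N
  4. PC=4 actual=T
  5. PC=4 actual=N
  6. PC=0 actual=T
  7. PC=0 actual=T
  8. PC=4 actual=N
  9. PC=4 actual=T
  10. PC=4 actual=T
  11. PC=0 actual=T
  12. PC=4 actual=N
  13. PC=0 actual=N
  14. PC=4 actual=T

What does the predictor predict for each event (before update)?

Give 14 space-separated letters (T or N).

Answer: N T T T T T T T T T T T T N

Derivation:
Ev 1: PC=4 idx=0 pred=N actual=T -> ctr[0]=2
Ev 2: PC=4 idx=0 pred=T actual=T -> ctr[0]=3
Ev 3: PC=4 idx=0 pred=T actual=N -> ctr[0]=2
Ev 4: PC=4 idx=0 pred=T actual=T -> ctr[0]=3
Ev 5: PC=4 idx=0 pred=T actual=N -> ctr[0]=2
Ev 6: PC=0 idx=0 pred=T actual=T -> ctr[0]=3
Ev 7: PC=0 idx=0 pred=T actual=T -> ctr[0]=3
Ev 8: PC=4 idx=0 pred=T actual=N -> ctr[0]=2
Ev 9: PC=4 idx=0 pred=T actual=T -> ctr[0]=3
Ev 10: PC=4 idx=0 pred=T actual=T -> ctr[0]=3
Ev 11: PC=0 idx=0 pred=T actual=T -> ctr[0]=3
Ev 12: PC=4 idx=0 pred=T actual=N -> ctr[0]=2
Ev 13: PC=0 idx=0 pred=T actual=N -> ctr[0]=1
Ev 14: PC=4 idx=0 pred=N actual=T -> ctr[0]=2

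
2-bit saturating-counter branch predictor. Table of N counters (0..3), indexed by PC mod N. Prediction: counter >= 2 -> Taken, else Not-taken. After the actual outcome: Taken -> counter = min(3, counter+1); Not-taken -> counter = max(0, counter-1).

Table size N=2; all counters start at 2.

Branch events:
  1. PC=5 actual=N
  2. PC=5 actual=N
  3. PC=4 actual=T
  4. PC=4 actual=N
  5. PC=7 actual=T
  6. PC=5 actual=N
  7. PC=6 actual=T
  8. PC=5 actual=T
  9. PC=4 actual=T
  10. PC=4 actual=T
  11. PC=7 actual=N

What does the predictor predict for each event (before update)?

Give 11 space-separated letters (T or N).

Ev 1: PC=5 idx=1 pred=T actual=N -> ctr[1]=1
Ev 2: PC=5 idx=1 pred=N actual=N -> ctr[1]=0
Ev 3: PC=4 idx=0 pred=T actual=T -> ctr[0]=3
Ev 4: PC=4 idx=0 pred=T actual=N -> ctr[0]=2
Ev 5: PC=7 idx=1 pred=N actual=T -> ctr[1]=1
Ev 6: PC=5 idx=1 pred=N actual=N -> ctr[1]=0
Ev 7: PC=6 idx=0 pred=T actual=T -> ctr[0]=3
Ev 8: PC=5 idx=1 pred=N actual=T -> ctr[1]=1
Ev 9: PC=4 idx=0 pred=T actual=T -> ctr[0]=3
Ev 10: PC=4 idx=0 pred=T actual=T -> ctr[0]=3
Ev 11: PC=7 idx=1 pred=N actual=N -> ctr[1]=0

Answer: T N T T N N T N T T N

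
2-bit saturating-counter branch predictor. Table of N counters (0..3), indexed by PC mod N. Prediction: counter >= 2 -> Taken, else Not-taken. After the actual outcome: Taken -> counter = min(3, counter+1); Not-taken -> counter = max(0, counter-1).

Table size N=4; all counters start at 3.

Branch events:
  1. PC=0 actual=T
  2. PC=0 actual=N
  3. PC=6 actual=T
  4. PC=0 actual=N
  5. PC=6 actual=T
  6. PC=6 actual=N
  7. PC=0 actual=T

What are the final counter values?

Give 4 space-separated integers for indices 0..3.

Ev 1: PC=0 idx=0 pred=T actual=T -> ctr[0]=3
Ev 2: PC=0 idx=0 pred=T actual=N -> ctr[0]=2
Ev 3: PC=6 idx=2 pred=T actual=T -> ctr[2]=3
Ev 4: PC=0 idx=0 pred=T actual=N -> ctr[0]=1
Ev 5: PC=6 idx=2 pred=T actual=T -> ctr[2]=3
Ev 6: PC=6 idx=2 pred=T actual=N -> ctr[2]=2
Ev 7: PC=0 idx=0 pred=N actual=T -> ctr[0]=2

Answer: 2 3 2 3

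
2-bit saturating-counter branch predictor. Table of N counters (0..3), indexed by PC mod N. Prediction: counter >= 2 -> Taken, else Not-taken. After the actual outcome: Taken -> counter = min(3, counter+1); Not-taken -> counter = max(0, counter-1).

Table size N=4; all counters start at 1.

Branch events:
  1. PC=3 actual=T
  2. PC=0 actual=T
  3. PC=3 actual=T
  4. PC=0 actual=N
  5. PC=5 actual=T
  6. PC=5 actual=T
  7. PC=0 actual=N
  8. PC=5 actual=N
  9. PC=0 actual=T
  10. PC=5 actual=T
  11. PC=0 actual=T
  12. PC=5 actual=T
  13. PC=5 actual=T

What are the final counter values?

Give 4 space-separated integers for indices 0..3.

Answer: 2 3 1 3

Derivation:
Ev 1: PC=3 idx=3 pred=N actual=T -> ctr[3]=2
Ev 2: PC=0 idx=0 pred=N actual=T -> ctr[0]=2
Ev 3: PC=3 idx=3 pred=T actual=T -> ctr[3]=3
Ev 4: PC=0 idx=0 pred=T actual=N -> ctr[0]=1
Ev 5: PC=5 idx=1 pred=N actual=T -> ctr[1]=2
Ev 6: PC=5 idx=1 pred=T actual=T -> ctr[1]=3
Ev 7: PC=0 idx=0 pred=N actual=N -> ctr[0]=0
Ev 8: PC=5 idx=1 pred=T actual=N -> ctr[1]=2
Ev 9: PC=0 idx=0 pred=N actual=T -> ctr[0]=1
Ev 10: PC=5 idx=1 pred=T actual=T -> ctr[1]=3
Ev 11: PC=0 idx=0 pred=N actual=T -> ctr[0]=2
Ev 12: PC=5 idx=1 pred=T actual=T -> ctr[1]=3
Ev 13: PC=5 idx=1 pred=T actual=T -> ctr[1]=3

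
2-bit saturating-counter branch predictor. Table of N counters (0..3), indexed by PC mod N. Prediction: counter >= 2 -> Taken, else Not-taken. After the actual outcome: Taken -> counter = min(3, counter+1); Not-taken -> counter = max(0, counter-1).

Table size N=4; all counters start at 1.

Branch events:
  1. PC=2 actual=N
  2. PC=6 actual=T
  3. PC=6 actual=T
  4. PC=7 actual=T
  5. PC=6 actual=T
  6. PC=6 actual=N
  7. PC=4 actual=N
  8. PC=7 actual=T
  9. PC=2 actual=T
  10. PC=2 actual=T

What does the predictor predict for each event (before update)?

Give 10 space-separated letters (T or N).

Ev 1: PC=2 idx=2 pred=N actual=N -> ctr[2]=0
Ev 2: PC=6 idx=2 pred=N actual=T -> ctr[2]=1
Ev 3: PC=6 idx=2 pred=N actual=T -> ctr[2]=2
Ev 4: PC=7 idx=3 pred=N actual=T -> ctr[3]=2
Ev 5: PC=6 idx=2 pred=T actual=T -> ctr[2]=3
Ev 6: PC=6 idx=2 pred=T actual=N -> ctr[2]=2
Ev 7: PC=4 idx=0 pred=N actual=N -> ctr[0]=0
Ev 8: PC=7 idx=3 pred=T actual=T -> ctr[3]=3
Ev 9: PC=2 idx=2 pred=T actual=T -> ctr[2]=3
Ev 10: PC=2 idx=2 pred=T actual=T -> ctr[2]=3

Answer: N N N N T T N T T T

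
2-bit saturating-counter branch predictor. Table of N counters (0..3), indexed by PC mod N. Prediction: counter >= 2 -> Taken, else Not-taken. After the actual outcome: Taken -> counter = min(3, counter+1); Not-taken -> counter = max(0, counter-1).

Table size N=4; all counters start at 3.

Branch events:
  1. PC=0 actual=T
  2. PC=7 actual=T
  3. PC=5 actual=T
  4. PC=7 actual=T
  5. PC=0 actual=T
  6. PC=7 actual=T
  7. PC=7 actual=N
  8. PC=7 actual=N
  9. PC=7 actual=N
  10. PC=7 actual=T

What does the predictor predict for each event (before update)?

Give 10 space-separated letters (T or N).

Ev 1: PC=0 idx=0 pred=T actual=T -> ctr[0]=3
Ev 2: PC=7 idx=3 pred=T actual=T -> ctr[3]=3
Ev 3: PC=5 idx=1 pred=T actual=T -> ctr[1]=3
Ev 4: PC=7 idx=3 pred=T actual=T -> ctr[3]=3
Ev 5: PC=0 idx=0 pred=T actual=T -> ctr[0]=3
Ev 6: PC=7 idx=3 pred=T actual=T -> ctr[3]=3
Ev 7: PC=7 idx=3 pred=T actual=N -> ctr[3]=2
Ev 8: PC=7 idx=3 pred=T actual=N -> ctr[3]=1
Ev 9: PC=7 idx=3 pred=N actual=N -> ctr[3]=0
Ev 10: PC=7 idx=3 pred=N actual=T -> ctr[3]=1

Answer: T T T T T T T T N N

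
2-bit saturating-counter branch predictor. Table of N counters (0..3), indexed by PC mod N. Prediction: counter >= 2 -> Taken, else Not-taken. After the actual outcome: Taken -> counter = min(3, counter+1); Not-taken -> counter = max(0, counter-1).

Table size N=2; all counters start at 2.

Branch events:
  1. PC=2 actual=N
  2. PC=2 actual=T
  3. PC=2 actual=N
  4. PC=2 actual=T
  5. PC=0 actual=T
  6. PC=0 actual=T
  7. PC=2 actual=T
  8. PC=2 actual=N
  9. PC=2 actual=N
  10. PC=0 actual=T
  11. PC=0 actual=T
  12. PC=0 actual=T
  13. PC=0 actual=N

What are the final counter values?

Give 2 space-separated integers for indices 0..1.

Ev 1: PC=2 idx=0 pred=T actual=N -> ctr[0]=1
Ev 2: PC=2 idx=0 pred=N actual=T -> ctr[0]=2
Ev 3: PC=2 idx=0 pred=T actual=N -> ctr[0]=1
Ev 4: PC=2 idx=0 pred=N actual=T -> ctr[0]=2
Ev 5: PC=0 idx=0 pred=T actual=T -> ctr[0]=3
Ev 6: PC=0 idx=0 pred=T actual=T -> ctr[0]=3
Ev 7: PC=2 idx=0 pred=T actual=T -> ctr[0]=3
Ev 8: PC=2 idx=0 pred=T actual=N -> ctr[0]=2
Ev 9: PC=2 idx=0 pred=T actual=N -> ctr[0]=1
Ev 10: PC=0 idx=0 pred=N actual=T -> ctr[0]=2
Ev 11: PC=0 idx=0 pred=T actual=T -> ctr[0]=3
Ev 12: PC=0 idx=0 pred=T actual=T -> ctr[0]=3
Ev 13: PC=0 idx=0 pred=T actual=N -> ctr[0]=2

Answer: 2 2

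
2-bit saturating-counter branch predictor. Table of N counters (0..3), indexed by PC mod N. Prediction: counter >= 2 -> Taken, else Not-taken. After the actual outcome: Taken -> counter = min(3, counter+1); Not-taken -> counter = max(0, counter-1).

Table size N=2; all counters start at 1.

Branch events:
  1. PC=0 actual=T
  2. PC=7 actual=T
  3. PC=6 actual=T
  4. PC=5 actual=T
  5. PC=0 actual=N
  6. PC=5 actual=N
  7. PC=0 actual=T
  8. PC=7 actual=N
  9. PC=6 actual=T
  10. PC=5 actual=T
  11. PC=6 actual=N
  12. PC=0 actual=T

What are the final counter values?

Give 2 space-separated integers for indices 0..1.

Answer: 3 2

Derivation:
Ev 1: PC=0 idx=0 pred=N actual=T -> ctr[0]=2
Ev 2: PC=7 idx=1 pred=N actual=T -> ctr[1]=2
Ev 3: PC=6 idx=0 pred=T actual=T -> ctr[0]=3
Ev 4: PC=5 idx=1 pred=T actual=T -> ctr[1]=3
Ev 5: PC=0 idx=0 pred=T actual=N -> ctr[0]=2
Ev 6: PC=5 idx=1 pred=T actual=N -> ctr[1]=2
Ev 7: PC=0 idx=0 pred=T actual=T -> ctr[0]=3
Ev 8: PC=7 idx=1 pred=T actual=N -> ctr[1]=1
Ev 9: PC=6 idx=0 pred=T actual=T -> ctr[0]=3
Ev 10: PC=5 idx=1 pred=N actual=T -> ctr[1]=2
Ev 11: PC=6 idx=0 pred=T actual=N -> ctr[0]=2
Ev 12: PC=0 idx=0 pred=T actual=T -> ctr[0]=3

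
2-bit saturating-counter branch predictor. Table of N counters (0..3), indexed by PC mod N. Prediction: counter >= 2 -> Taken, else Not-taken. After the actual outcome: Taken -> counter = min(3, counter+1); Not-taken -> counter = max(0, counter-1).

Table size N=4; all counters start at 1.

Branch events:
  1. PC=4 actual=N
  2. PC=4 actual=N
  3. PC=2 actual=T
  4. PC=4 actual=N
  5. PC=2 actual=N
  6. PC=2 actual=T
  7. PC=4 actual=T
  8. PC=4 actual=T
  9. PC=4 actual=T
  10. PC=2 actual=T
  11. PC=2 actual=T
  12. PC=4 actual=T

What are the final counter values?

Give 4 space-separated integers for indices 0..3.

Answer: 3 1 3 1

Derivation:
Ev 1: PC=4 idx=0 pred=N actual=N -> ctr[0]=0
Ev 2: PC=4 idx=0 pred=N actual=N -> ctr[0]=0
Ev 3: PC=2 idx=2 pred=N actual=T -> ctr[2]=2
Ev 4: PC=4 idx=0 pred=N actual=N -> ctr[0]=0
Ev 5: PC=2 idx=2 pred=T actual=N -> ctr[2]=1
Ev 6: PC=2 idx=2 pred=N actual=T -> ctr[2]=2
Ev 7: PC=4 idx=0 pred=N actual=T -> ctr[0]=1
Ev 8: PC=4 idx=0 pred=N actual=T -> ctr[0]=2
Ev 9: PC=4 idx=0 pred=T actual=T -> ctr[0]=3
Ev 10: PC=2 idx=2 pred=T actual=T -> ctr[2]=3
Ev 11: PC=2 idx=2 pred=T actual=T -> ctr[2]=3
Ev 12: PC=4 idx=0 pred=T actual=T -> ctr[0]=3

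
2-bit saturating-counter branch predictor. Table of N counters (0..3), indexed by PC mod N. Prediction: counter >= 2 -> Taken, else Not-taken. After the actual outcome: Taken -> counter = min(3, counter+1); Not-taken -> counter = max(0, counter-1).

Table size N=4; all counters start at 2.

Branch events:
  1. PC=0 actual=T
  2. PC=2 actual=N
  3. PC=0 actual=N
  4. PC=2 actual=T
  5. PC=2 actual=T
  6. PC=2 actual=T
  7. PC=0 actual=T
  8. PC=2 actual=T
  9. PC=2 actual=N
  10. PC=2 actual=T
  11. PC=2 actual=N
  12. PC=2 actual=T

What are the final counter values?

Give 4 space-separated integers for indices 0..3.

Answer: 3 2 3 2

Derivation:
Ev 1: PC=0 idx=0 pred=T actual=T -> ctr[0]=3
Ev 2: PC=2 idx=2 pred=T actual=N -> ctr[2]=1
Ev 3: PC=0 idx=0 pred=T actual=N -> ctr[0]=2
Ev 4: PC=2 idx=2 pred=N actual=T -> ctr[2]=2
Ev 5: PC=2 idx=2 pred=T actual=T -> ctr[2]=3
Ev 6: PC=2 idx=2 pred=T actual=T -> ctr[2]=3
Ev 7: PC=0 idx=0 pred=T actual=T -> ctr[0]=3
Ev 8: PC=2 idx=2 pred=T actual=T -> ctr[2]=3
Ev 9: PC=2 idx=2 pred=T actual=N -> ctr[2]=2
Ev 10: PC=2 idx=2 pred=T actual=T -> ctr[2]=3
Ev 11: PC=2 idx=2 pred=T actual=N -> ctr[2]=2
Ev 12: PC=2 idx=2 pred=T actual=T -> ctr[2]=3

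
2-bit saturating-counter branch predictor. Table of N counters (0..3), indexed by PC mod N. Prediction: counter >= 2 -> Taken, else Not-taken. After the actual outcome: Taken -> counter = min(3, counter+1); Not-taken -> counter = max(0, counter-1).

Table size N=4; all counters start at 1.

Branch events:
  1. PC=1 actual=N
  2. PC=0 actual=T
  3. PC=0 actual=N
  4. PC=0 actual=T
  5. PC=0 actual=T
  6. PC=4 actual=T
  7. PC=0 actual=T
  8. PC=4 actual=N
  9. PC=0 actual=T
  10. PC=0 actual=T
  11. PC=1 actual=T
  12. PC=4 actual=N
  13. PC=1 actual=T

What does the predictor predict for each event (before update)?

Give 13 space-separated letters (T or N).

Answer: N N T N T T T T T T N T N

Derivation:
Ev 1: PC=1 idx=1 pred=N actual=N -> ctr[1]=0
Ev 2: PC=0 idx=0 pred=N actual=T -> ctr[0]=2
Ev 3: PC=0 idx=0 pred=T actual=N -> ctr[0]=1
Ev 4: PC=0 idx=0 pred=N actual=T -> ctr[0]=2
Ev 5: PC=0 idx=0 pred=T actual=T -> ctr[0]=3
Ev 6: PC=4 idx=0 pred=T actual=T -> ctr[0]=3
Ev 7: PC=0 idx=0 pred=T actual=T -> ctr[0]=3
Ev 8: PC=4 idx=0 pred=T actual=N -> ctr[0]=2
Ev 9: PC=0 idx=0 pred=T actual=T -> ctr[0]=3
Ev 10: PC=0 idx=0 pred=T actual=T -> ctr[0]=3
Ev 11: PC=1 idx=1 pred=N actual=T -> ctr[1]=1
Ev 12: PC=4 idx=0 pred=T actual=N -> ctr[0]=2
Ev 13: PC=1 idx=1 pred=N actual=T -> ctr[1]=2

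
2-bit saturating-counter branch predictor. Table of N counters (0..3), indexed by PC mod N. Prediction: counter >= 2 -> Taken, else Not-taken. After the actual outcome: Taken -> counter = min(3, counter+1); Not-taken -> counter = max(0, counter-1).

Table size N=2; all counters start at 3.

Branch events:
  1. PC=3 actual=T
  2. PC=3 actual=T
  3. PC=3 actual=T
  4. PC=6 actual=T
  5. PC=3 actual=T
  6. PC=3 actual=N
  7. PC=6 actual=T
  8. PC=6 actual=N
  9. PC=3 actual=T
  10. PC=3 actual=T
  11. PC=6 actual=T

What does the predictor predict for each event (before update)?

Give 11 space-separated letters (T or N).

Answer: T T T T T T T T T T T

Derivation:
Ev 1: PC=3 idx=1 pred=T actual=T -> ctr[1]=3
Ev 2: PC=3 idx=1 pred=T actual=T -> ctr[1]=3
Ev 3: PC=3 idx=1 pred=T actual=T -> ctr[1]=3
Ev 4: PC=6 idx=0 pred=T actual=T -> ctr[0]=3
Ev 5: PC=3 idx=1 pred=T actual=T -> ctr[1]=3
Ev 6: PC=3 idx=1 pred=T actual=N -> ctr[1]=2
Ev 7: PC=6 idx=0 pred=T actual=T -> ctr[0]=3
Ev 8: PC=6 idx=0 pred=T actual=N -> ctr[0]=2
Ev 9: PC=3 idx=1 pred=T actual=T -> ctr[1]=3
Ev 10: PC=3 idx=1 pred=T actual=T -> ctr[1]=3
Ev 11: PC=6 idx=0 pred=T actual=T -> ctr[0]=3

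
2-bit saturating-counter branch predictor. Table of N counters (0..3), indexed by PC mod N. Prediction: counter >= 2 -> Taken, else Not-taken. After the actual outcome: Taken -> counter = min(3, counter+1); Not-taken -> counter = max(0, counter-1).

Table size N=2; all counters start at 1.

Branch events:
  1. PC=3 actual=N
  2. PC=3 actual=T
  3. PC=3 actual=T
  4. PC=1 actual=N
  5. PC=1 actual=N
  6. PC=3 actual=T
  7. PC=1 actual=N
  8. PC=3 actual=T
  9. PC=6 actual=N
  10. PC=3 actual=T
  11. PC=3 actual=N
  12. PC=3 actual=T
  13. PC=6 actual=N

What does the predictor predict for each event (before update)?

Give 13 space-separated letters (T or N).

Ev 1: PC=3 idx=1 pred=N actual=N -> ctr[1]=0
Ev 2: PC=3 idx=1 pred=N actual=T -> ctr[1]=1
Ev 3: PC=3 idx=1 pred=N actual=T -> ctr[1]=2
Ev 4: PC=1 idx=1 pred=T actual=N -> ctr[1]=1
Ev 5: PC=1 idx=1 pred=N actual=N -> ctr[1]=0
Ev 6: PC=3 idx=1 pred=N actual=T -> ctr[1]=1
Ev 7: PC=1 idx=1 pred=N actual=N -> ctr[1]=0
Ev 8: PC=3 idx=1 pred=N actual=T -> ctr[1]=1
Ev 9: PC=6 idx=0 pred=N actual=N -> ctr[0]=0
Ev 10: PC=3 idx=1 pred=N actual=T -> ctr[1]=2
Ev 11: PC=3 idx=1 pred=T actual=N -> ctr[1]=1
Ev 12: PC=3 idx=1 pred=N actual=T -> ctr[1]=2
Ev 13: PC=6 idx=0 pred=N actual=N -> ctr[0]=0

Answer: N N N T N N N N N N T N N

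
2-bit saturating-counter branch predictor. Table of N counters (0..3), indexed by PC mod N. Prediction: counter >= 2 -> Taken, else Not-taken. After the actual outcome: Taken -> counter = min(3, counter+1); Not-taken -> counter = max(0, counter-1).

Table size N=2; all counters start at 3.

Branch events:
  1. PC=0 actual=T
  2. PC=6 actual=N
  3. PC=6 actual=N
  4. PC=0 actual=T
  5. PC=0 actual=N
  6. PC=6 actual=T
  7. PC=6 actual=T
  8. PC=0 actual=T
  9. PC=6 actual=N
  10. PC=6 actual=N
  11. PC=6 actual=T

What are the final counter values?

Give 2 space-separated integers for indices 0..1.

Answer: 2 3

Derivation:
Ev 1: PC=0 idx=0 pred=T actual=T -> ctr[0]=3
Ev 2: PC=6 idx=0 pred=T actual=N -> ctr[0]=2
Ev 3: PC=6 idx=0 pred=T actual=N -> ctr[0]=1
Ev 4: PC=0 idx=0 pred=N actual=T -> ctr[0]=2
Ev 5: PC=0 idx=0 pred=T actual=N -> ctr[0]=1
Ev 6: PC=6 idx=0 pred=N actual=T -> ctr[0]=2
Ev 7: PC=6 idx=0 pred=T actual=T -> ctr[0]=3
Ev 8: PC=0 idx=0 pred=T actual=T -> ctr[0]=3
Ev 9: PC=6 idx=0 pred=T actual=N -> ctr[0]=2
Ev 10: PC=6 idx=0 pred=T actual=N -> ctr[0]=1
Ev 11: PC=6 idx=0 pred=N actual=T -> ctr[0]=2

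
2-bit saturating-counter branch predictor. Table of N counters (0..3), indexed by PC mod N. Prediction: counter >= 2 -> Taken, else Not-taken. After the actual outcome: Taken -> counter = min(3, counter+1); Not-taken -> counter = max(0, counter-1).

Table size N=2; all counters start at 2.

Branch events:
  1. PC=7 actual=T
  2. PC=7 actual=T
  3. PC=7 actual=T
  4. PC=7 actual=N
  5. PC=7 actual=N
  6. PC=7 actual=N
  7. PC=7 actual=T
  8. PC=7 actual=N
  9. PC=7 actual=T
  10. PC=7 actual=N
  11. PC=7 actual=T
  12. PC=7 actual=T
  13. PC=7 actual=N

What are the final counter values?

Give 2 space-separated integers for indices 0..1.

Ev 1: PC=7 idx=1 pred=T actual=T -> ctr[1]=3
Ev 2: PC=7 idx=1 pred=T actual=T -> ctr[1]=3
Ev 3: PC=7 idx=1 pred=T actual=T -> ctr[1]=3
Ev 4: PC=7 idx=1 pred=T actual=N -> ctr[1]=2
Ev 5: PC=7 idx=1 pred=T actual=N -> ctr[1]=1
Ev 6: PC=7 idx=1 pred=N actual=N -> ctr[1]=0
Ev 7: PC=7 idx=1 pred=N actual=T -> ctr[1]=1
Ev 8: PC=7 idx=1 pred=N actual=N -> ctr[1]=0
Ev 9: PC=7 idx=1 pred=N actual=T -> ctr[1]=1
Ev 10: PC=7 idx=1 pred=N actual=N -> ctr[1]=0
Ev 11: PC=7 idx=1 pred=N actual=T -> ctr[1]=1
Ev 12: PC=7 idx=1 pred=N actual=T -> ctr[1]=2
Ev 13: PC=7 idx=1 pred=T actual=N -> ctr[1]=1

Answer: 2 1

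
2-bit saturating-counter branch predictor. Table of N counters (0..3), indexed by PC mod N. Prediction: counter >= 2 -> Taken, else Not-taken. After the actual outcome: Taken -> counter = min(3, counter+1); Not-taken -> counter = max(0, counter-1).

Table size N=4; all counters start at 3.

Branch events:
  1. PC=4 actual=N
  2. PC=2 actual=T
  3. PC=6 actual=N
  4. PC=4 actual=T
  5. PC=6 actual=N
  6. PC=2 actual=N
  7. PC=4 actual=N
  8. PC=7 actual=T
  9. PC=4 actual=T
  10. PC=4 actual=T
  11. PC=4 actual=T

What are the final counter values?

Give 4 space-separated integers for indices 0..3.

Ev 1: PC=4 idx=0 pred=T actual=N -> ctr[0]=2
Ev 2: PC=2 idx=2 pred=T actual=T -> ctr[2]=3
Ev 3: PC=6 idx=2 pred=T actual=N -> ctr[2]=2
Ev 4: PC=4 idx=0 pred=T actual=T -> ctr[0]=3
Ev 5: PC=6 idx=2 pred=T actual=N -> ctr[2]=1
Ev 6: PC=2 idx=2 pred=N actual=N -> ctr[2]=0
Ev 7: PC=4 idx=0 pred=T actual=N -> ctr[0]=2
Ev 8: PC=7 idx=3 pred=T actual=T -> ctr[3]=3
Ev 9: PC=4 idx=0 pred=T actual=T -> ctr[0]=3
Ev 10: PC=4 idx=0 pred=T actual=T -> ctr[0]=3
Ev 11: PC=4 idx=0 pred=T actual=T -> ctr[0]=3

Answer: 3 3 0 3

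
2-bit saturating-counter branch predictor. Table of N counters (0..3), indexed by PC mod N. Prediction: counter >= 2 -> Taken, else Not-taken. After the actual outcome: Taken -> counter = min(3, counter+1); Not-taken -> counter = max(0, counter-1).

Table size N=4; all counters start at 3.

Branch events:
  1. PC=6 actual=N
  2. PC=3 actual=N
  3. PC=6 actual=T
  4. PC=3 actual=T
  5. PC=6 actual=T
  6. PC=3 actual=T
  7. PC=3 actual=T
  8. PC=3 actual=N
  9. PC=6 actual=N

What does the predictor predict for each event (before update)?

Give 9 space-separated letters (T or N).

Ev 1: PC=6 idx=2 pred=T actual=N -> ctr[2]=2
Ev 2: PC=3 idx=3 pred=T actual=N -> ctr[3]=2
Ev 3: PC=6 idx=2 pred=T actual=T -> ctr[2]=3
Ev 4: PC=3 idx=3 pred=T actual=T -> ctr[3]=3
Ev 5: PC=6 idx=2 pred=T actual=T -> ctr[2]=3
Ev 6: PC=3 idx=3 pred=T actual=T -> ctr[3]=3
Ev 7: PC=3 idx=3 pred=T actual=T -> ctr[3]=3
Ev 8: PC=3 idx=3 pred=T actual=N -> ctr[3]=2
Ev 9: PC=6 idx=2 pred=T actual=N -> ctr[2]=2

Answer: T T T T T T T T T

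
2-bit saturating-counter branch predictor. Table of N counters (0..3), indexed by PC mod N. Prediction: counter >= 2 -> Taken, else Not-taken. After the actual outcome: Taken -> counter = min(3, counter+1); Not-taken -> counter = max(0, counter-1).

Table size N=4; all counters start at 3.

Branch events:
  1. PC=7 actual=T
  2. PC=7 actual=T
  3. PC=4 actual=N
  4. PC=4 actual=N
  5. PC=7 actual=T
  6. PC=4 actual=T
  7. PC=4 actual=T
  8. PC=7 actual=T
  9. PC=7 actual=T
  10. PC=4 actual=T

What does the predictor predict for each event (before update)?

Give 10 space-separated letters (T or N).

Ev 1: PC=7 idx=3 pred=T actual=T -> ctr[3]=3
Ev 2: PC=7 idx=3 pred=T actual=T -> ctr[3]=3
Ev 3: PC=4 idx=0 pred=T actual=N -> ctr[0]=2
Ev 4: PC=4 idx=0 pred=T actual=N -> ctr[0]=1
Ev 5: PC=7 idx=3 pred=T actual=T -> ctr[3]=3
Ev 6: PC=4 idx=0 pred=N actual=T -> ctr[0]=2
Ev 7: PC=4 idx=0 pred=T actual=T -> ctr[0]=3
Ev 8: PC=7 idx=3 pred=T actual=T -> ctr[3]=3
Ev 9: PC=7 idx=3 pred=T actual=T -> ctr[3]=3
Ev 10: PC=4 idx=0 pred=T actual=T -> ctr[0]=3

Answer: T T T T T N T T T T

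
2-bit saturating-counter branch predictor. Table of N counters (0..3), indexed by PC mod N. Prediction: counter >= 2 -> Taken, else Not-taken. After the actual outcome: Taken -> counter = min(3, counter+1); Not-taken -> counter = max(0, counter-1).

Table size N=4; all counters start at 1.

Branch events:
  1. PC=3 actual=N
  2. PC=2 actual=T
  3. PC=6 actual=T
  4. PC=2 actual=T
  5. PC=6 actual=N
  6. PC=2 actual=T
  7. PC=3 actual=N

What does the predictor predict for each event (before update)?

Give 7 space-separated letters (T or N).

Ev 1: PC=3 idx=3 pred=N actual=N -> ctr[3]=0
Ev 2: PC=2 idx=2 pred=N actual=T -> ctr[2]=2
Ev 3: PC=6 idx=2 pred=T actual=T -> ctr[2]=3
Ev 4: PC=2 idx=2 pred=T actual=T -> ctr[2]=3
Ev 5: PC=6 idx=2 pred=T actual=N -> ctr[2]=2
Ev 6: PC=2 idx=2 pred=T actual=T -> ctr[2]=3
Ev 7: PC=3 idx=3 pred=N actual=N -> ctr[3]=0

Answer: N N T T T T N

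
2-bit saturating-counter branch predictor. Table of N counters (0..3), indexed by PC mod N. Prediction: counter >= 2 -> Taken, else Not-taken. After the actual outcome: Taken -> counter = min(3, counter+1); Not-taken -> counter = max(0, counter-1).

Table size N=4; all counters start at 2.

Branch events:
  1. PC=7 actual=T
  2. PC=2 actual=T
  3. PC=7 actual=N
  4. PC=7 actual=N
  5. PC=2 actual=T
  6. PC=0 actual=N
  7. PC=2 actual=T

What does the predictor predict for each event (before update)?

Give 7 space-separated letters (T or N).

Ev 1: PC=7 idx=3 pred=T actual=T -> ctr[3]=3
Ev 2: PC=2 idx=2 pred=T actual=T -> ctr[2]=3
Ev 3: PC=7 idx=3 pred=T actual=N -> ctr[3]=2
Ev 4: PC=7 idx=3 pred=T actual=N -> ctr[3]=1
Ev 5: PC=2 idx=2 pred=T actual=T -> ctr[2]=3
Ev 6: PC=0 idx=0 pred=T actual=N -> ctr[0]=1
Ev 7: PC=2 idx=2 pred=T actual=T -> ctr[2]=3

Answer: T T T T T T T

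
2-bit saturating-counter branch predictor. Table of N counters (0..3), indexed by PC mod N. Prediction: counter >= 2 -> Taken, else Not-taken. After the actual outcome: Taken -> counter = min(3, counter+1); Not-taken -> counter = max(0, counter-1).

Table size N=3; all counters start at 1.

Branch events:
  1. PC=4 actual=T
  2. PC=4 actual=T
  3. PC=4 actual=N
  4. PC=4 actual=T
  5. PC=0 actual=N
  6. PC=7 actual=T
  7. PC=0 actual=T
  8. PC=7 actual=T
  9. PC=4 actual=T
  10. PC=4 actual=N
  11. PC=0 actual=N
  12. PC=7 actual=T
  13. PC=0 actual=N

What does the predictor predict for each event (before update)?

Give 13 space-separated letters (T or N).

Answer: N T T T N T N T T T N T N

Derivation:
Ev 1: PC=4 idx=1 pred=N actual=T -> ctr[1]=2
Ev 2: PC=4 idx=1 pred=T actual=T -> ctr[1]=3
Ev 3: PC=4 idx=1 pred=T actual=N -> ctr[1]=2
Ev 4: PC=4 idx=1 pred=T actual=T -> ctr[1]=3
Ev 5: PC=0 idx=0 pred=N actual=N -> ctr[0]=0
Ev 6: PC=7 idx=1 pred=T actual=T -> ctr[1]=3
Ev 7: PC=0 idx=0 pred=N actual=T -> ctr[0]=1
Ev 8: PC=7 idx=1 pred=T actual=T -> ctr[1]=3
Ev 9: PC=4 idx=1 pred=T actual=T -> ctr[1]=3
Ev 10: PC=4 idx=1 pred=T actual=N -> ctr[1]=2
Ev 11: PC=0 idx=0 pred=N actual=N -> ctr[0]=0
Ev 12: PC=7 idx=1 pred=T actual=T -> ctr[1]=3
Ev 13: PC=0 idx=0 pred=N actual=N -> ctr[0]=0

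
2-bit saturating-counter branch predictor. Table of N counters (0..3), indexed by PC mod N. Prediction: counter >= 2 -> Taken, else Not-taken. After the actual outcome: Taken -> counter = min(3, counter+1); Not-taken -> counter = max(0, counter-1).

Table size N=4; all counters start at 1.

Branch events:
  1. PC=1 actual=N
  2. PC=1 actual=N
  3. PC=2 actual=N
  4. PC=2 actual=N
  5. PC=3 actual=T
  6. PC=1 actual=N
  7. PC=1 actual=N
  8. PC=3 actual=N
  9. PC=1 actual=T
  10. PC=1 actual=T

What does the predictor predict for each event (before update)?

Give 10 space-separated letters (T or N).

Answer: N N N N N N N T N N

Derivation:
Ev 1: PC=1 idx=1 pred=N actual=N -> ctr[1]=0
Ev 2: PC=1 idx=1 pred=N actual=N -> ctr[1]=0
Ev 3: PC=2 idx=2 pred=N actual=N -> ctr[2]=0
Ev 4: PC=2 idx=2 pred=N actual=N -> ctr[2]=0
Ev 5: PC=3 idx=3 pred=N actual=T -> ctr[3]=2
Ev 6: PC=1 idx=1 pred=N actual=N -> ctr[1]=0
Ev 7: PC=1 idx=1 pred=N actual=N -> ctr[1]=0
Ev 8: PC=3 idx=3 pred=T actual=N -> ctr[3]=1
Ev 9: PC=1 idx=1 pred=N actual=T -> ctr[1]=1
Ev 10: PC=1 idx=1 pred=N actual=T -> ctr[1]=2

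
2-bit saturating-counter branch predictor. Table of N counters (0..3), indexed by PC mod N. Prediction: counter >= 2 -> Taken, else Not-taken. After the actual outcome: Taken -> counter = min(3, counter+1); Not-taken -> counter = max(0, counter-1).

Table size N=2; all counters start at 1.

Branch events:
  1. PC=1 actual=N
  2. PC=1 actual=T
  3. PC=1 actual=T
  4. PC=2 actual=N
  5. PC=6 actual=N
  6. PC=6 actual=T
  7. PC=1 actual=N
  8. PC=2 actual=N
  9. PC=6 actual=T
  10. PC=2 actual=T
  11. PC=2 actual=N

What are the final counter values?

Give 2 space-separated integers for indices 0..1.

Answer: 1 1

Derivation:
Ev 1: PC=1 idx=1 pred=N actual=N -> ctr[1]=0
Ev 2: PC=1 idx=1 pred=N actual=T -> ctr[1]=1
Ev 3: PC=1 idx=1 pred=N actual=T -> ctr[1]=2
Ev 4: PC=2 idx=0 pred=N actual=N -> ctr[0]=0
Ev 5: PC=6 idx=0 pred=N actual=N -> ctr[0]=0
Ev 6: PC=6 idx=0 pred=N actual=T -> ctr[0]=1
Ev 7: PC=1 idx=1 pred=T actual=N -> ctr[1]=1
Ev 8: PC=2 idx=0 pred=N actual=N -> ctr[0]=0
Ev 9: PC=6 idx=0 pred=N actual=T -> ctr[0]=1
Ev 10: PC=2 idx=0 pred=N actual=T -> ctr[0]=2
Ev 11: PC=2 idx=0 pred=T actual=N -> ctr[0]=1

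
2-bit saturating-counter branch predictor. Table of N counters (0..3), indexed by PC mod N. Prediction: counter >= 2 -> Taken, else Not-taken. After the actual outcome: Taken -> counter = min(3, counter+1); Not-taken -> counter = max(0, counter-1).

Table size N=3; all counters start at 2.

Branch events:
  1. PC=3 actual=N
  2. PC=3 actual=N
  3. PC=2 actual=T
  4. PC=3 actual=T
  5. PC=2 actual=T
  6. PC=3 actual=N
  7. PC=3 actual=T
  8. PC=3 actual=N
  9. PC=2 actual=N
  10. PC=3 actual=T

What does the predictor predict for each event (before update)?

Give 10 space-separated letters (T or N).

Answer: T N T N T N N N T N

Derivation:
Ev 1: PC=3 idx=0 pred=T actual=N -> ctr[0]=1
Ev 2: PC=3 idx=0 pred=N actual=N -> ctr[0]=0
Ev 3: PC=2 idx=2 pred=T actual=T -> ctr[2]=3
Ev 4: PC=3 idx=0 pred=N actual=T -> ctr[0]=1
Ev 5: PC=2 idx=2 pred=T actual=T -> ctr[2]=3
Ev 6: PC=3 idx=0 pred=N actual=N -> ctr[0]=0
Ev 7: PC=3 idx=0 pred=N actual=T -> ctr[0]=1
Ev 8: PC=3 idx=0 pred=N actual=N -> ctr[0]=0
Ev 9: PC=2 idx=2 pred=T actual=N -> ctr[2]=2
Ev 10: PC=3 idx=0 pred=N actual=T -> ctr[0]=1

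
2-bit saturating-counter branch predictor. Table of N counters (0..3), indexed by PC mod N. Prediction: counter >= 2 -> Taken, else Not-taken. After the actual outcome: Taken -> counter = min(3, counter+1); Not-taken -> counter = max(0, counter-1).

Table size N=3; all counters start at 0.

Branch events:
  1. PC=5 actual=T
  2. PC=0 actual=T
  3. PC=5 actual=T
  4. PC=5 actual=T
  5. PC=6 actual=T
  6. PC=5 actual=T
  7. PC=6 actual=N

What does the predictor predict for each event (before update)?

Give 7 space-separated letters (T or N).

Ev 1: PC=5 idx=2 pred=N actual=T -> ctr[2]=1
Ev 2: PC=0 idx=0 pred=N actual=T -> ctr[0]=1
Ev 3: PC=5 idx=2 pred=N actual=T -> ctr[2]=2
Ev 4: PC=5 idx=2 pred=T actual=T -> ctr[2]=3
Ev 5: PC=6 idx=0 pred=N actual=T -> ctr[0]=2
Ev 6: PC=5 idx=2 pred=T actual=T -> ctr[2]=3
Ev 7: PC=6 idx=0 pred=T actual=N -> ctr[0]=1

Answer: N N N T N T T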